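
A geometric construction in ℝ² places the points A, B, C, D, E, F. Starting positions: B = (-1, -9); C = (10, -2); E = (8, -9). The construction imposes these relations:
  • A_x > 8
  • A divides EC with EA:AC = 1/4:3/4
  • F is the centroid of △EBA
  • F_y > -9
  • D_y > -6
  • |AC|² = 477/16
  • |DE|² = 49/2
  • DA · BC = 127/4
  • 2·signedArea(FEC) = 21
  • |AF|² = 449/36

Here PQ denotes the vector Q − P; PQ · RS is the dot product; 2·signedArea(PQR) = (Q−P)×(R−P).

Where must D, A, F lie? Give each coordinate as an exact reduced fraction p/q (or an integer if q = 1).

A = (17/2, -29/4)
D = (9/2, -11/2)
F = (31/6, -101/12)

1. A_x = 17/2  [A divides EC with EA:AC = 1/4:3/4]
2. A_y = -29/4  [A divides EC with EA:AC = 1/4:3/4]
   → A = (17/2, -29/4)
3. F_x = 31/6  [F is the centroid of △EBA]
4. F_y = -101/12  [F is the centroid of △EBA]
   → F = (31/6, -101/12)
5. D_x = 9/2  [line -11·x + -7·y + 11 = 0 ∩ |DE|² = 49/2]
6. D_y = -11/2  [line -11·x + -7·y + 11 = 0 ∩ |DE|² = 49/2]
   → D = (9/2, -11/2)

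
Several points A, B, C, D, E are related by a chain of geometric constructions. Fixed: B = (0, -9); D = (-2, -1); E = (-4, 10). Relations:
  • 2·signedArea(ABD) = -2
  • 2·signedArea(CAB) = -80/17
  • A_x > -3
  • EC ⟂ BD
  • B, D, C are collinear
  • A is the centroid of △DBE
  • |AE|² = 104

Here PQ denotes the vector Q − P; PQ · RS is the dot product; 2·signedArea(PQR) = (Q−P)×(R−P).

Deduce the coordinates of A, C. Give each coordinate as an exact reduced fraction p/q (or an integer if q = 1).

A = (-2, 0)
C = (-80/17, 167/17)

1. A_x = -2  [A is the centroid of △DBE]
2. A_y = 0  [A is the centroid of △DBE]
   → A = (-2, 0)
3. C_x = -80/17  [B, D, C are collinear ∩ EC ⟂ BD]
4. C_y = 167/17  [B, D, C are collinear ∩ EC ⟂ BD]
   → C = (-80/17, 167/17)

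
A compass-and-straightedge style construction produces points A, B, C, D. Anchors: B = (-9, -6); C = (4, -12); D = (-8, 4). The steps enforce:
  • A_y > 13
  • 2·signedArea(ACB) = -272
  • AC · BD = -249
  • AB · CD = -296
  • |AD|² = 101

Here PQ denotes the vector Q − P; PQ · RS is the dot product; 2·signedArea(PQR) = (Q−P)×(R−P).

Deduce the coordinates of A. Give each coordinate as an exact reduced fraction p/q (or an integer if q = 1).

A = (-7, 14)

1. A_x = -7  [AC · BD = -249 ∩ AB · CD = -296]
2. A_y = 14  [AC · BD = -249 ∩ AB · CD = -296]
   → A = (-7, 14)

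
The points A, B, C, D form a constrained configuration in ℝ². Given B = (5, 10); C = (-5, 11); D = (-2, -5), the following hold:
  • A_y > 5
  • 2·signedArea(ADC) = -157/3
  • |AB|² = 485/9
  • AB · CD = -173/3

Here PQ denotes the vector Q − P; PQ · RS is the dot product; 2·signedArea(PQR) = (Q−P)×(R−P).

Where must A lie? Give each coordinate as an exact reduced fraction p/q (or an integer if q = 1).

A = (-2/3, 16/3)

1. A_x = -2/3  [AB · CD = -173/3 ∩ 2·signedArea(ADC) = -157/3]
2. A_y = 16/3  [AB · CD = -173/3 ∩ 2·signedArea(ADC) = -157/3]
   → A = (-2/3, 16/3)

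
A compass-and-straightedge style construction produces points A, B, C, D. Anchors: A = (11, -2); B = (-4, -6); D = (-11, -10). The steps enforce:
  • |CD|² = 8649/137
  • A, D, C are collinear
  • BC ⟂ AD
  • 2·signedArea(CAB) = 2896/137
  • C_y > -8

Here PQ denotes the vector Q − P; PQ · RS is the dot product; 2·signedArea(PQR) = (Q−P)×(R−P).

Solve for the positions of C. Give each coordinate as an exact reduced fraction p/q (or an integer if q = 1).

C = (-484/137, -998/137)

1. C_x = -484/137  [A, D, C are collinear ∩ BC ⟂ AD]
2. C_y = -998/137  [A, D, C are collinear ∩ BC ⟂ AD]
   → C = (-484/137, -998/137)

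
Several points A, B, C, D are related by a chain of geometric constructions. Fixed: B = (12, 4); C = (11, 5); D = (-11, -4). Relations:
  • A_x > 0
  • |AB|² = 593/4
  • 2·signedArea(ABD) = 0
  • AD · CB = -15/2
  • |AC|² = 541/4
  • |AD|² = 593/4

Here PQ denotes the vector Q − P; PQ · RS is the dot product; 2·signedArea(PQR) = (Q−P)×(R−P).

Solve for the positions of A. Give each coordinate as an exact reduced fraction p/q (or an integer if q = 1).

A = (1/2, 0)

1. A_x = 1/2  [2·signedArea(ABD) = 0 ∩ AD · CB = -15/2]
2. A_y = 0  [2·signedArea(ABD) = 0 ∩ AD · CB = -15/2]
   → A = (1/2, 0)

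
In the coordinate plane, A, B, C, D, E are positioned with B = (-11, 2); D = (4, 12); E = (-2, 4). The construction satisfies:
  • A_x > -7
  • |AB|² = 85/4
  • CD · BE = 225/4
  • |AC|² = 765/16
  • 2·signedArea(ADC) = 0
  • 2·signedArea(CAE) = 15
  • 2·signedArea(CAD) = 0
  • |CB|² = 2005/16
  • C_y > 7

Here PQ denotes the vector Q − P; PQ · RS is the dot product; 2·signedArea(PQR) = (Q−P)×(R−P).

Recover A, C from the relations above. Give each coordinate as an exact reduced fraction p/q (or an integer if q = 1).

A = (-13/2, 3)
C = (-5/4, 15/2)

1. C_x = -5/4  [line -9·x + -2·y + 15/4 = 0 ∩ |CB|² = 2005/16]
2. C_y = 15/2  [line -9·x + -2·y + 15/4 = 0 ∩ |CB|² = 2005/16]
   → C = (-5/4, 15/2)
3. A_x = -13/2  [2·signedArea(ADC) = 0 ∩ 2·signedArea(CAE) = 15]
4. A_y = 3  [2·signedArea(ADC) = 0 ∩ 2·signedArea(CAE) = 15]
   → A = (-13/2, 3)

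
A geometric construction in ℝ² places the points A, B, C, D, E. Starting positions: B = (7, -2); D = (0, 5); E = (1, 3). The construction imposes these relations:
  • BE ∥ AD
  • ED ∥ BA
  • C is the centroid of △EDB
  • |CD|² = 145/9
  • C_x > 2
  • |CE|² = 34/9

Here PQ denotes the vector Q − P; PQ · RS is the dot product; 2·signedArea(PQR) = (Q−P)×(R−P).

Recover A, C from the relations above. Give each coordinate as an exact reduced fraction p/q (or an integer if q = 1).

A = (6, 0)
C = (8/3, 2)

1. A_x = 6  [BE ∥ AD ∩ ED ∥ BA]
2. A_y = 0  [BE ∥ AD ∩ ED ∥ BA]
   → A = (6, 0)
3. C_x = 8/3  [C is the centroid of △EDB]
4. C_y = 2  [C is the centroid of △EDB]
   → C = (8/3, 2)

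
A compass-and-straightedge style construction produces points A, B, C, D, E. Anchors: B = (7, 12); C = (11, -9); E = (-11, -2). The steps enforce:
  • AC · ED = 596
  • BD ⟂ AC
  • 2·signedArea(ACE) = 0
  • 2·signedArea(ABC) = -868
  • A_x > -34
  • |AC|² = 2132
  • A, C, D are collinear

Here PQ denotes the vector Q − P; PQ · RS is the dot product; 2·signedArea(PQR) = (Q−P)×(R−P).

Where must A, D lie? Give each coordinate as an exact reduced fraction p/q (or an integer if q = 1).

A = (-33, 5)
D = (693/533, -3152/533)

1. A_x = -33  [2·signedArea(ACE) = 0 ∩ 2·signedArea(ABC) = -868]
2. A_y = 5  [2·signedArea(ACE) = 0 ∩ 2·signedArea(ABC) = -868]
   → A = (-33, 5)
3. D_x = 693/533  [A, C, D are collinear ∩ BD ⟂ AC]
4. D_y = -3152/533  [A, C, D are collinear ∩ BD ⟂ AC]
   → D = (693/533, -3152/533)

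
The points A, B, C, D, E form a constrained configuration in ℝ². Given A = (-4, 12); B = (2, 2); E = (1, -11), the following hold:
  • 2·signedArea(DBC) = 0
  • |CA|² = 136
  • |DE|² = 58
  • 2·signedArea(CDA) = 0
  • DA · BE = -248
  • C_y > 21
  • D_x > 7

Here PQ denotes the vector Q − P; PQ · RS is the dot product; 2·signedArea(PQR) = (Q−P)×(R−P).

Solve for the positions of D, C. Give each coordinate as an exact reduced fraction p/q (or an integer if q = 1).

C = (-10, 22)
D = (8, -8)

1. D_x = 8  [line 1·x + 13·y + 96 = 0 ∩ |DE|² = 58]
2. D_y = -8  [line 1·x + 13·y + 96 = 0 ∩ |DE|² = 58]
   → D = (8, -8)
3. C_x = -10  [line -10·x + -6·y + 32 = 0 ∩ |CA|² = 136]
4. C_y = 22  [line -10·x + -6·y + 32 = 0 ∩ |CA|² = 136]
   → C = (-10, 22)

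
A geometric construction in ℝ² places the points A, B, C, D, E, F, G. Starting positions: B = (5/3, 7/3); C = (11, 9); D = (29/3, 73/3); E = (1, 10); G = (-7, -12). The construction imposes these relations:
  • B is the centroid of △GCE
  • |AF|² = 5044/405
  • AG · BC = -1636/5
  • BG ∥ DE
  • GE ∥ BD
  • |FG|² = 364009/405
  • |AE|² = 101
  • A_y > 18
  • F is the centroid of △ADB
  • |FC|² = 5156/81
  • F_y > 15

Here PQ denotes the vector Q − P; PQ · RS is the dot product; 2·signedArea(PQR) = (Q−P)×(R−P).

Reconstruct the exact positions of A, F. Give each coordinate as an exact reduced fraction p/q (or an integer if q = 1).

A = (31/5, 93/5)
F = (263/45, 679/45)

1. A_x = 31/5  [line -28/3·x + -20/3·y + 2728/15 = 0 ∩ |AE|² = 101]
2. A_y = 93/5  [line -28/3·x + -20/3·y + 2728/15 = 0 ∩ |AE|² = 101]
   → A = (31/5, 93/5)
3. F_x = 263/45  [F is the centroid of △ADB]
4. F_y = 679/45  [F is the centroid of △ADB]
   → F = (263/45, 679/45)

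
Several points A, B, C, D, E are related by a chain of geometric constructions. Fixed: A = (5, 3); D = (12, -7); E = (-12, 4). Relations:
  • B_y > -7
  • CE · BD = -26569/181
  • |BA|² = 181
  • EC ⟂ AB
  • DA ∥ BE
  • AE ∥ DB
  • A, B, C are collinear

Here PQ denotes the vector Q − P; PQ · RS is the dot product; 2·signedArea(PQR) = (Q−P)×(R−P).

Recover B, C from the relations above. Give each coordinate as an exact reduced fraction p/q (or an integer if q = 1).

1. B_x = -5  [DA ∥ BE ∩ AE ∥ DB]
2. B_y = -6  [DA ∥ BE ∩ AE ∥ DB]
   → B = (-5, -6)
3. C_x = -705/181  [A, B, C are collinear ∩ EC ⟂ AB]
4. C_y = -906/181  [A, B, C are collinear ∩ EC ⟂ AB]
   → C = (-705/181, -906/181)

B = (-5, -6)
C = (-705/181, -906/181)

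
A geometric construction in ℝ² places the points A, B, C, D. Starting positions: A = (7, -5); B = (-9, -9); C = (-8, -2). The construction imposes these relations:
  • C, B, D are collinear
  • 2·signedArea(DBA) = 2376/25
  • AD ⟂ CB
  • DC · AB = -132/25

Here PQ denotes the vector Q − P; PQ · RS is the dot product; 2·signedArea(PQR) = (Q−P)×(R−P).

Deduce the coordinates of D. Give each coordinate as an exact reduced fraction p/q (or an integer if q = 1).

1. D_x = -203/25  [C, B, D are collinear ∩ AD ⟂ CB]
2. D_y = -71/25  [C, B, D are collinear ∩ AD ⟂ CB]
   → D = (-203/25, -71/25)

D = (-203/25, -71/25)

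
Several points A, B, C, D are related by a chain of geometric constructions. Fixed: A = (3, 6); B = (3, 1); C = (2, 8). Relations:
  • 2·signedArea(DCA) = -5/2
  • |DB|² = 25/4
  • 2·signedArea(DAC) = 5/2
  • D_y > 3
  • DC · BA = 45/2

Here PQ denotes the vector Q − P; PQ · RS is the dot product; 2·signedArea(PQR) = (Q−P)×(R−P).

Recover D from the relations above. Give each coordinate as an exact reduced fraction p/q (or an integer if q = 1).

1. D_x = 3  [2·signedArea(DAC) = 5/2 ∩ DC · BA = 45/2]
2. D_y = 7/2  [2·signedArea(DAC) = 5/2 ∩ DC · BA = 45/2]
   → D = (3, 7/2)

D = (3, 7/2)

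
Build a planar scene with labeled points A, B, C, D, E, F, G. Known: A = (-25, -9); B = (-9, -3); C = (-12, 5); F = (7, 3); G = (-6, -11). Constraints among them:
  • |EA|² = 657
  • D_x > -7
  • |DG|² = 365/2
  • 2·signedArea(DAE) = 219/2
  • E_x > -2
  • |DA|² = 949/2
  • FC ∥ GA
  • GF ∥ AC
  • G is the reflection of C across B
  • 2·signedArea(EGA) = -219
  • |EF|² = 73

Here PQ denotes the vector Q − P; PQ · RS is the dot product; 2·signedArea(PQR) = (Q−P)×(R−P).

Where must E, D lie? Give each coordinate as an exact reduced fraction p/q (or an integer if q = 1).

D = (-13/2, 5/2)
E = (-1, 0)

1. E_x = -1  [line -2·x + -19·y + -2 = 0 ∩ |EA|² = 657]
2. E_y = 0  [line -2·x + -19·y + -2 = 0 ∩ |EA|² = 657]
   → E = (-1, 0)
3. D_x = -13/2  [line -9·x + 24·y + -237/2 = 0 ∩ |DG|² = 365/2]
4. D_y = 5/2  [line -9·x + 24·y + -237/2 = 0 ∩ |DG|² = 365/2]
   → D = (-13/2, 5/2)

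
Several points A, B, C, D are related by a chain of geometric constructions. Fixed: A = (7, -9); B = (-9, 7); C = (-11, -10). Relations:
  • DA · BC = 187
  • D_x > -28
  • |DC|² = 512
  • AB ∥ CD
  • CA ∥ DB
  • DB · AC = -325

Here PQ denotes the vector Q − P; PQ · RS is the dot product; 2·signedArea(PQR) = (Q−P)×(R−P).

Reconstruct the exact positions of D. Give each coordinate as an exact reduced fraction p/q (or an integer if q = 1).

D = (-27, 6)

1. D_x = -27  [CA ∥ DB ∩ AB ∥ CD]
2. D_y = 6  [CA ∥ DB ∩ AB ∥ CD]
   → D = (-27, 6)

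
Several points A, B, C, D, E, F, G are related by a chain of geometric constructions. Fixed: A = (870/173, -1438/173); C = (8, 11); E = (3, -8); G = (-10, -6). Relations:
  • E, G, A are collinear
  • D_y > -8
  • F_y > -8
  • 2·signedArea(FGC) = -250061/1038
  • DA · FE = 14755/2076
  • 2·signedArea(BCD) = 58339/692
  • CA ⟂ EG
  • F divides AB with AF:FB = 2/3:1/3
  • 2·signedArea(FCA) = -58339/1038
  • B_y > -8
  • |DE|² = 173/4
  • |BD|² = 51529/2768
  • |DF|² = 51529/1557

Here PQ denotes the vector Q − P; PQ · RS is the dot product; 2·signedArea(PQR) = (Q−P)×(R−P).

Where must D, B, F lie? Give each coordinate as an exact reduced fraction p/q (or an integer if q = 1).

B = (529/692, -2649/346)
D = (-7/2, -7)
F = (2269/1038, -4087/519)

1. F_x = 2269/1038  [2·signedArea(FGC) = -250061/1038 ∩ 2·signedArea(FCA) = -58339/1038]
2. F_y = -4087/519  [2·signedArea(FGC) = -250061/1038 ∩ 2·signedArea(FCA) = -58339/1038]
   → F = (2269/1038, -4087/519)
3. D_x = -7/2  [line -845/1038·x + 65/519·y + -1365/692 = 0 ∩ |DE|² = 173/4]
4. D_y = -7  [line -845/1038·x + 65/519·y + -1365/692 = 0 ∩ |DE|² = 173/4]
   → D = (-7/2, -7)
5. B_x = 529/692  [2·signedArea(BCD) = 58339/692 ∩ F divides AB with AF:FB = 2/3:1/3]
6. B_y = -2649/346  [2·signedArea(BCD) = 58339/692 ∩ F divides AB with AF:FB = 2/3:1/3]
   → B = (529/692, -2649/346)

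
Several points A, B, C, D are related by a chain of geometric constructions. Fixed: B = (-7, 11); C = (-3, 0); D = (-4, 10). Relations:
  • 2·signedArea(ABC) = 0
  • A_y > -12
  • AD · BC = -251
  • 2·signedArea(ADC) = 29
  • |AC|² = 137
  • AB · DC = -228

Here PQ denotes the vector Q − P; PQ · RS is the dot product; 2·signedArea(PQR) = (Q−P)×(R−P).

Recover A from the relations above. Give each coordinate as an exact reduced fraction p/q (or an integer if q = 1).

1. A_x = 1  [2·signedArea(ABC) = 0 ∩ 2·signedArea(ADC) = 29]
2. A_y = -11  [2·signedArea(ABC) = 0 ∩ 2·signedArea(ADC) = 29]
   → A = (1, -11)

A = (1, -11)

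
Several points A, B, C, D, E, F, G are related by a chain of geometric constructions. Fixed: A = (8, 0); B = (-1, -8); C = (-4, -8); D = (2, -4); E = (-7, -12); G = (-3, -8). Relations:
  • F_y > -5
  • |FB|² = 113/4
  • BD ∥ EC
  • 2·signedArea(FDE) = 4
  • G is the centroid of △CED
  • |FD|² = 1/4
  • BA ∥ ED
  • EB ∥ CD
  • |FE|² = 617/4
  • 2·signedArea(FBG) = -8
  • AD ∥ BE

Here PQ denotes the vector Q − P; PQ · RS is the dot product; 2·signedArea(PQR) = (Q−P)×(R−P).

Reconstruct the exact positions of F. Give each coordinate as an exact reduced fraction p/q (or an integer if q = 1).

1. F_x = 5/2  [2·signedArea(FDE) = 4 ∩ 2·signedArea(FBG) = -8]
2. F_y = -4  [2·signedArea(FDE) = 4 ∩ 2·signedArea(FBG) = -8]
   → F = (5/2, -4)

F = (5/2, -4)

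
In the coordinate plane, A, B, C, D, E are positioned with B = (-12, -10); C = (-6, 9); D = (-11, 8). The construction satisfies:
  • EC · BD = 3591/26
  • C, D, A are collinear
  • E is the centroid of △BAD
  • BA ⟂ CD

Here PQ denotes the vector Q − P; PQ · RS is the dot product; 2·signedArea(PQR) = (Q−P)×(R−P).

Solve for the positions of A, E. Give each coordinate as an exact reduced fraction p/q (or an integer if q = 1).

A = (-401/26, 185/26)
E = (-333/26, 133/78)

1. A_x = -401/26  [C, D, A are collinear ∩ BA ⟂ CD]
2. A_y = 185/26  [C, D, A are collinear ∩ BA ⟂ CD]
   → A = (-401/26, 185/26)
3. E_x = -333/26  [E is the centroid of △BAD]
4. E_y = 133/78  [E is the centroid of △BAD]
   → E = (-333/26, 133/78)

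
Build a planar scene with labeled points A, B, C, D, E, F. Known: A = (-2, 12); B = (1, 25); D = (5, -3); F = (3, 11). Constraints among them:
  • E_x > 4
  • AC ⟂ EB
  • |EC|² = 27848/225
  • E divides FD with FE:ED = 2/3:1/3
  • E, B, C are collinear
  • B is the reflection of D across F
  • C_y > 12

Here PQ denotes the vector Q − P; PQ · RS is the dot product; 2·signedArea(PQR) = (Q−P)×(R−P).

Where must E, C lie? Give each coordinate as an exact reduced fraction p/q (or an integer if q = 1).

C = (69/25, 317/25)
E = (13/3, 5/3)

1. E_x = 13/3  [E divides FD with FE:ED = 2/3:1/3]
2. E_y = 5/3  [E divides FD with FE:ED = 2/3:1/3]
   → E = (13/3, 5/3)
3. C_x = 69/25  [E, B, C are collinear ∩ AC ⟂ EB]
4. C_y = 317/25  [E, B, C are collinear ∩ AC ⟂ EB]
   → C = (69/25, 317/25)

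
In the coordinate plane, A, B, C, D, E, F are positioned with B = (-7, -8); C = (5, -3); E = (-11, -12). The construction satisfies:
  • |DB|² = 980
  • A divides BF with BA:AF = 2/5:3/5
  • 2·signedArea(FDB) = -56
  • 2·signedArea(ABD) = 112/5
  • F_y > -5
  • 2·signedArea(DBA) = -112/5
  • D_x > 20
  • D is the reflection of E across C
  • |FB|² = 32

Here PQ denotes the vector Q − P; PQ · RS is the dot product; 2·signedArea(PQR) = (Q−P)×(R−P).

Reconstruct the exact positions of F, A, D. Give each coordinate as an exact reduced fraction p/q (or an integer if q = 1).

A = (-27/5, -32/5)
D = (21, 6)
F = (-3, -4)

1. D_x = 21  [D is the reflection of E across C]
2. D_y = 6  [D is the reflection of E across C]
   → D = (21, 6)
3. F_x = -3  [line 14·x + -28·y + -70 = 0 ∩ |FB|² = 32]
4. F_y = -4  [line 14·x + -28·y + -70 = 0 ∩ |FB|² = 32]
   → F = (-3, -4)
5. A_x = -27/5  [A divides BF with BA:AF = 2/5:3/5]
6. A_y = -32/5  [A divides BF with BA:AF = 2/5:3/5]
   → A = (-27/5, -32/5)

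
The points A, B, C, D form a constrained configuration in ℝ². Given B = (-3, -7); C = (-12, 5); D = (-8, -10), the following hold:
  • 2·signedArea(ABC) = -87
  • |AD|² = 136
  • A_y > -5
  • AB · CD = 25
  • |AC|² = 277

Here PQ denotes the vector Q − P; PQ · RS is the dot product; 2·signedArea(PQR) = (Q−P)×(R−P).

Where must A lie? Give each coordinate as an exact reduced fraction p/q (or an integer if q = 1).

A = (2, -4)

1. A_x = 2  [AB · CD = 25 ∩ 2·signedArea(ABC) = -87]
2. A_y = -4  [AB · CD = 25 ∩ 2·signedArea(ABC) = -87]
   → A = (2, -4)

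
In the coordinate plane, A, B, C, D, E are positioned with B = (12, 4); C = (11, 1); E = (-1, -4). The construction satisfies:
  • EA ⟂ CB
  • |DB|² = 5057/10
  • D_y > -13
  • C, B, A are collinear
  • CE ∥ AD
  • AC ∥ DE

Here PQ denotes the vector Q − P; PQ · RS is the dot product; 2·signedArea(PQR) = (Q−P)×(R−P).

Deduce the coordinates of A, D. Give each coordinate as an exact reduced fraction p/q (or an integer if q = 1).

A = (83/10, -71/10)
D = (-37/10, -121/10)

1. A_x = 83/10  [C, B, A are collinear ∩ EA ⟂ CB]
2. A_y = -71/10  [C, B, A are collinear ∩ EA ⟂ CB]
   → A = (83/10, -71/10)
3. D_x = -37/10  [AC ∥ DE ∩ CE ∥ AD]
4. D_y = -121/10  [AC ∥ DE ∩ CE ∥ AD]
   → D = (-37/10, -121/10)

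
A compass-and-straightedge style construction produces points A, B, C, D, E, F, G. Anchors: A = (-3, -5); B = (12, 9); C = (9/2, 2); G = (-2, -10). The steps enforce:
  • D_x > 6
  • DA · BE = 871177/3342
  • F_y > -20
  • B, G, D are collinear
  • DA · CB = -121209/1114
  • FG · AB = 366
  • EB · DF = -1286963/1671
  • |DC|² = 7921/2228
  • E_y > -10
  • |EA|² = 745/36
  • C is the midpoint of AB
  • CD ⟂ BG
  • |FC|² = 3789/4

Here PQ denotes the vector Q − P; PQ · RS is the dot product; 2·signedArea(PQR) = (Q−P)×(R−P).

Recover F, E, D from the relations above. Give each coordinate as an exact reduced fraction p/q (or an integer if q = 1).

D = (3352/557, 491/557)
E = (-31/6, -9)
F = (-18, -19)

1. F_x = -18  [line -15·x + -14·y + -536 = 0 ∩ |FC|² = 3789/4]
2. F_y = -19  [line -15·x + -14·y + -536 = 0 ∩ |FC|² = 3789/4]
   → F = (-18, -19)
3. D_x = 3352/557  [B, G, D are collinear ∩ CD ⟂ BG]
4. D_y = 491/557  [B, G, D are collinear ∩ CD ⟂ BG]
   → D = (3352/557, 491/557)
5. E_x = -31/6  [EB · DF = -1286963/1671 ∩ DA · BE = 871177/3342]
6. E_y = -9  [EB · DF = -1286963/1671 ∩ DA · BE = 871177/3342]
   → E = (-31/6, -9)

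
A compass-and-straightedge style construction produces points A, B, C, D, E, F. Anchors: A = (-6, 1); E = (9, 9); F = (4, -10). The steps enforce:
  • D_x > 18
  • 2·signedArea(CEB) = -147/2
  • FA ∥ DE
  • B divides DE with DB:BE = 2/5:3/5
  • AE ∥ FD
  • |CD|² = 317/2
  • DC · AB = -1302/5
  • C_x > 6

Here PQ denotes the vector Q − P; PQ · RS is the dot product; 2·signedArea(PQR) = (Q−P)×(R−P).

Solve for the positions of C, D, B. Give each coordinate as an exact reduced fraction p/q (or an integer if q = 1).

B = (15, 12/5)
C = (13/2, -1/2)
D = (19, -2)

1. D_x = 19  [FA ∥ DE ∩ AE ∥ FD]
2. D_y = -2  [FA ∥ DE ∩ AE ∥ FD]
   → D = (19, -2)
3. B_x = 15  [B divides DE with DB:BE = 2/5:3/5]
4. B_y = 12/5  [B divides DE with DB:BE = 2/5:3/5]
   → B = (15, 12/5)
5. C_x = 13/2  [2·signedArea(CEB) = -147/2 ∩ DC · AB = -1302/5]
6. C_y = -1/2  [2·signedArea(CEB) = -147/2 ∩ DC · AB = -1302/5]
   → C = (13/2, -1/2)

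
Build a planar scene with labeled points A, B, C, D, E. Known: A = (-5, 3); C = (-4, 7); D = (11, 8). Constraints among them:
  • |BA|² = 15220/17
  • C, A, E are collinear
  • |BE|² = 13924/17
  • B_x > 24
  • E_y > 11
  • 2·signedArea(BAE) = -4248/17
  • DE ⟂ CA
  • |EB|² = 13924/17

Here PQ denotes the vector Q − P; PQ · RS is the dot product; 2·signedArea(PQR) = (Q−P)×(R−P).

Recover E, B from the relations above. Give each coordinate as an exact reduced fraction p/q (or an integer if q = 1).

1. E_x = -49/17  [C, A, E are collinear ∩ DE ⟂ CA]
2. E_y = 195/17  [C, A, E are collinear ∩ DE ⟂ CA]
   → E = (-49/17, 195/17)
3. B_x = 423/17  [line -144/17·x + 36/17·y + 3420/17 = 0 ∩ |BE|² = 13924/17]
4. B_y = 77/17  [line -144/17·x + 36/17·y + 3420/17 = 0 ∩ |BE|² = 13924/17]
   → B = (423/17, 77/17)

B = (423/17, 77/17)
E = (-49/17, 195/17)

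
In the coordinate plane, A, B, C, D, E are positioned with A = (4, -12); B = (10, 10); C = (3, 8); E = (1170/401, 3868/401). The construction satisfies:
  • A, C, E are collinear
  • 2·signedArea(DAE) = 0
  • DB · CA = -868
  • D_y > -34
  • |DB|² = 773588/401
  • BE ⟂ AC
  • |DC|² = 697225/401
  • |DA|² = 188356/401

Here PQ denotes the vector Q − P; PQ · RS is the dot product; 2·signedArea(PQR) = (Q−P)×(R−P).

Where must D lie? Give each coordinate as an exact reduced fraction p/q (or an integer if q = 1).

D = (2038/401, -13492/401)

1. D_x = 2038/401  [2·signedArea(DAE) = 0 ∩ DB · CA = -868]
2. D_y = -13492/401  [2·signedArea(DAE) = 0 ∩ DB · CA = -868]
   → D = (2038/401, -13492/401)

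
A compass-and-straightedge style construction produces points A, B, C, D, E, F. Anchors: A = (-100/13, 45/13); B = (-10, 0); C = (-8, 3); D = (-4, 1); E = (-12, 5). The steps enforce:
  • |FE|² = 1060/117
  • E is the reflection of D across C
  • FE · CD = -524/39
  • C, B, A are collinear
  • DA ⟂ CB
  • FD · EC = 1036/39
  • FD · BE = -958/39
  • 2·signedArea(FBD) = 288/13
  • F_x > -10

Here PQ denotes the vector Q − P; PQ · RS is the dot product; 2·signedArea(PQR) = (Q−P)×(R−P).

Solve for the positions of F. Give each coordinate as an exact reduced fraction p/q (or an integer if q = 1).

F = (-120/13, 149/39)

1. F_x = -120/13  [FD · BE = -958/39 ∩ 2·signedArea(FBD) = 288/13]
2. F_y = 149/39  [FD · BE = -958/39 ∩ 2·signedArea(FBD) = 288/13]
   → F = (-120/13, 149/39)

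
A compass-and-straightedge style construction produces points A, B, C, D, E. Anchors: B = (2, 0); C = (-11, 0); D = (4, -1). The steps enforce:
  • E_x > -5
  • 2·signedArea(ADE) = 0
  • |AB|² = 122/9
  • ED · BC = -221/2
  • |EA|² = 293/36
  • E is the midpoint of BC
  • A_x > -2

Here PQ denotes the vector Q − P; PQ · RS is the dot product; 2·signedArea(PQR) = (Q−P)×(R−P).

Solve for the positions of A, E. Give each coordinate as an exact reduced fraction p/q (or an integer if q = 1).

A = (-5/3, -1/3)
E = (-9/2, 0)

1. E_x = -9/2  [E is the midpoint of BC]
2. E_y = 0  [E is the midpoint of BC]
   → E = (-9/2, 0)
3. A_x = -5/3  [line -1·x + -17/2·y + -9/2 = 0 ∩ |EA|² = 293/36]
4. A_y = -1/3  [line -1·x + -17/2·y + -9/2 = 0 ∩ |EA|² = 293/36]
   → A = (-5/3, -1/3)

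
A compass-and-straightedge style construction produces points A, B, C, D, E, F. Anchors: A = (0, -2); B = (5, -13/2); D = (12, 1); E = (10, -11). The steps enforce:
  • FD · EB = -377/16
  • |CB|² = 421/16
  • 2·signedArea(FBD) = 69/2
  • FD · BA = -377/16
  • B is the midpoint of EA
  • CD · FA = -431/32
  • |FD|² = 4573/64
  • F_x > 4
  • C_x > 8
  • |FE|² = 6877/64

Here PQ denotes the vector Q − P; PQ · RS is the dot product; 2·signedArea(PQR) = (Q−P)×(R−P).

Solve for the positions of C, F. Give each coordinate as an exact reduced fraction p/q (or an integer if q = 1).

1. F_x = 17/4  [2·signedArea(FBD) = 69/2 ∩ FD · EB = -377/16]
2. F_y = -19/8  [2·signedArea(FBD) = 69/2 ∩ FD · EB = -377/16]
   → F = (17/4, -19/8)
3. C_x = 17/2  [line 17/4·x + -3/8·y + -1189/32 = 0 ∩ |CB|² = 421/16]
4. C_y = -11/4  [line 17/4·x + -3/8·y + -1189/32 = 0 ∩ |CB|² = 421/16]
   → C = (17/2, -11/4)

C = (17/2, -11/4)
F = (17/4, -19/8)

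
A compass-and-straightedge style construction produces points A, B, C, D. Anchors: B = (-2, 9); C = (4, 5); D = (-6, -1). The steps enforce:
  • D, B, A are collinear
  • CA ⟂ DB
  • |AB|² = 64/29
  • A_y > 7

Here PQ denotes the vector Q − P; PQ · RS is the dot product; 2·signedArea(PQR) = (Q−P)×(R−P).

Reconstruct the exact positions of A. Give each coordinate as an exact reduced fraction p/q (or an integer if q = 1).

1. A_x = -74/29  [D, B, A are collinear ∩ CA ⟂ DB]
2. A_y = 221/29  [D, B, A are collinear ∩ CA ⟂ DB]
   → A = (-74/29, 221/29)

A = (-74/29, 221/29)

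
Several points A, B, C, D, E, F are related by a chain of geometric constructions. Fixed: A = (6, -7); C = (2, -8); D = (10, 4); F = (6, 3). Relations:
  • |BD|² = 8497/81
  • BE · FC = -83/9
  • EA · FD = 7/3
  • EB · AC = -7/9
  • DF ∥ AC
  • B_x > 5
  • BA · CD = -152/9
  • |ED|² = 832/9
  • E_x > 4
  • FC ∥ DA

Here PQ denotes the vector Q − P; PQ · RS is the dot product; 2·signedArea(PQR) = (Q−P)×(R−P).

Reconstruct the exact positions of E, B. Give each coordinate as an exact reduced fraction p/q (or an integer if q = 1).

1. E_x = 14/3  [line -4·x + -1·y + 44/3 = 0 ∩ |ED|² = 832/9]
2. E_y = -4  [line -4·x + -1·y + 44/3 = 0 ∩ |ED|² = 832/9]
   → E = (14/3, -4)
3. B_x = 46/9  [EB · AC = -7/9 ∩ BA · CD = -152/9]
4. B_y = -5  [EB · AC = -7/9 ∩ BA · CD = -152/9]
   → B = (46/9, -5)

B = (46/9, -5)
E = (14/3, -4)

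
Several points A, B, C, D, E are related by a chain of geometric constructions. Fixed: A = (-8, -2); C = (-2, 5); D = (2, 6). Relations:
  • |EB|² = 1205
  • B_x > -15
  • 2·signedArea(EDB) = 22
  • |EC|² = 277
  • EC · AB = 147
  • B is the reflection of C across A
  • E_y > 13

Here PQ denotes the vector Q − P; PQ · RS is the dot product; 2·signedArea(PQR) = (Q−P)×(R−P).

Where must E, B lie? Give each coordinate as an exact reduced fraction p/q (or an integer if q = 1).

1. B_x = -14  [B is the reflection of C across A]
2. B_y = -9  [B is the reflection of C across A]
   → B = (-14, -9)
3. E_x = 12  [EC · AB = 147 ∩ 2·signedArea(EDB) = 22]
4. E_y = 14  [EC · AB = 147 ∩ 2·signedArea(EDB) = 22]
   → E = (12, 14)

B = (-14, -9)
E = (12, 14)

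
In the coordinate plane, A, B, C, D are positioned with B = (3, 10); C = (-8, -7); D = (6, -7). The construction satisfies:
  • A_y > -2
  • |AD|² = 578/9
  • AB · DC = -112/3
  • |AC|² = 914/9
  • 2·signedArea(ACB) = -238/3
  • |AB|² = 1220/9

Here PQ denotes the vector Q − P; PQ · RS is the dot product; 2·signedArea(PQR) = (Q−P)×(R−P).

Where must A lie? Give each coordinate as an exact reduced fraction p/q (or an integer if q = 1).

A = (1/3, -4/3)

1. A_x = 1/3  [2·signedArea(ACB) = -238/3 ∩ AB · DC = -112/3]
2. A_y = -4/3  [2·signedArea(ACB) = -238/3 ∩ AB · DC = -112/3]
   → A = (1/3, -4/3)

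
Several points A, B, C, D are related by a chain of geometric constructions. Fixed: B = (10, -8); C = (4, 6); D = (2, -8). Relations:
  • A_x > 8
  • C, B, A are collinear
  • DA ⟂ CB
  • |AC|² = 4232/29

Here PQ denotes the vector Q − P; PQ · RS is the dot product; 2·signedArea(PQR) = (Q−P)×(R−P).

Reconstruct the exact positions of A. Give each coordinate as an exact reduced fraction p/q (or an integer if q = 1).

1. A_x = 254/29  [C, B, A are collinear ∩ DA ⟂ CB]
2. A_y = -148/29  [C, B, A are collinear ∩ DA ⟂ CB]
   → A = (254/29, -148/29)

A = (254/29, -148/29)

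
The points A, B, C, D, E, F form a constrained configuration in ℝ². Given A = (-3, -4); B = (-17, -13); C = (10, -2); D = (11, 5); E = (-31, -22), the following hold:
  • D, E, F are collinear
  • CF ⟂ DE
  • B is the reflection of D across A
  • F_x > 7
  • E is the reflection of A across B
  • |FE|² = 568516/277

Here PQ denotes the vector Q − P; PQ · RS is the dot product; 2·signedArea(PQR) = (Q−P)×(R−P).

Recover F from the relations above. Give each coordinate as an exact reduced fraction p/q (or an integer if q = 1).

1. F_x = 1969/277  [D, E, F are collinear ∩ CF ⟂ DE]
2. F_y = 692/277  [D, E, F are collinear ∩ CF ⟂ DE]
   → F = (1969/277, 692/277)

F = (1969/277, 692/277)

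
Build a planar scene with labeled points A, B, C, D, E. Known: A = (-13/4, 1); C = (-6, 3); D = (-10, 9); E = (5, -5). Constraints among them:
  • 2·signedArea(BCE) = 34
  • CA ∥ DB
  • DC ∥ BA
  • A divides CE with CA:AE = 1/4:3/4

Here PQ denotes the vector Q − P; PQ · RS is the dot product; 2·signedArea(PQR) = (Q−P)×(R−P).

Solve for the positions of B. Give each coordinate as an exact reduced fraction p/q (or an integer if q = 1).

B = (-29/4, 7)

1. B_x = -29/4  [DC ∥ BA ∩ CA ∥ DB]
2. B_y = 7  [DC ∥ BA ∩ CA ∥ DB]
   → B = (-29/4, 7)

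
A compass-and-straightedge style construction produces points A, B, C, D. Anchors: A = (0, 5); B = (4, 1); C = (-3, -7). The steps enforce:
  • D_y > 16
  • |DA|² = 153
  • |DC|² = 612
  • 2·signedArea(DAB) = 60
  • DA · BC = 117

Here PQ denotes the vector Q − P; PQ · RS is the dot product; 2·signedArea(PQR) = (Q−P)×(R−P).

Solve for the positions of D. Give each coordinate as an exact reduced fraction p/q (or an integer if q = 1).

1. D_x = 3  [2·signedArea(DAB) = 60 ∩ DA · BC = 117]
2. D_y = 17  [2·signedArea(DAB) = 60 ∩ DA · BC = 117]
   → D = (3, 17)

D = (3, 17)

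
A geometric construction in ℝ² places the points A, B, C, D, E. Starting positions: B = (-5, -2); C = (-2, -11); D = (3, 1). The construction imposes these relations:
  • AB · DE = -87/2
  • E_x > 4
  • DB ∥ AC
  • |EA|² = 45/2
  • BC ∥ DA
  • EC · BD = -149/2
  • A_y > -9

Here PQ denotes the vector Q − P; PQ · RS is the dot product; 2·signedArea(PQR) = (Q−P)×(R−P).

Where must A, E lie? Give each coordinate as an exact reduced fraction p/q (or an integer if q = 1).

1. A_x = 6  [DB ∥ AC ∩ BC ∥ DA]
2. A_y = -8  [DB ∥ AC ∩ BC ∥ DA]
   → A = (6, -8)
3. E_x = 9/2  [EC · BD = -149/2 ∩ AB · DE = -87/2]
4. E_y = -7/2  [EC · BD = -149/2 ∩ AB · DE = -87/2]
   → E = (9/2, -7/2)

A = (6, -8)
E = (9/2, -7/2)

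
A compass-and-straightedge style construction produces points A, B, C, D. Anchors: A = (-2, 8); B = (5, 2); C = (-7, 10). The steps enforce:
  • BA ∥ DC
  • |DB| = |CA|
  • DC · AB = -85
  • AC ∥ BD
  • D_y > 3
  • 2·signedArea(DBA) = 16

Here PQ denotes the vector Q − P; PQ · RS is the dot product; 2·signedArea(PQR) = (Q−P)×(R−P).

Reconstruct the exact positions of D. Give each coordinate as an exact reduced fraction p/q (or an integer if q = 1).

1. D_x = 0  [BA ∥ DC ∩ AC ∥ BD]
2. D_y = 4  [BA ∥ DC ∩ AC ∥ BD]
   → D = (0, 4)

D = (0, 4)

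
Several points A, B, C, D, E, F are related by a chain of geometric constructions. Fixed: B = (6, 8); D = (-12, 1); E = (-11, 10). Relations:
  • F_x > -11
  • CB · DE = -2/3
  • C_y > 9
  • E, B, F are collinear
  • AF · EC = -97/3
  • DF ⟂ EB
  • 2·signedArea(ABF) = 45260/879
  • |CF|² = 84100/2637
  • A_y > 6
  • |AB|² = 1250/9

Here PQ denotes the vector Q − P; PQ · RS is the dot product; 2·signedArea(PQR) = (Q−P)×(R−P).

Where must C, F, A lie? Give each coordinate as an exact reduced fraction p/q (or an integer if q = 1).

1. F_x = -3206/293  [E, B, F are collinear ∩ DF ⟂ EB]
2. F_y = 2928/293  [E, B, F are collinear ∩ DF ⟂ EB]
   → F = (-3206/293, 2928/293)
3. A_x = -17/3  [line -584/293·x + -4964/293·y + 84388/879 = 0 ∩ |AB|² = 1250/9]
4. A_y = 19/3  [line -584/293·x + -4964/293·y + 84388/879 = 0 ∩ |AB|² = 1250/9]
   → A = (-17/3, 19/3)
5. C_x = -16/3  [CB · DE = -2/3 ∩ AF · EC = -97/3]
6. C_y = 28/3  [CB · DE = -2/3 ∩ AF · EC = -97/3]
   → C = (-16/3, 28/3)

A = (-17/3, 19/3)
C = (-16/3, 28/3)
F = (-3206/293, 2928/293)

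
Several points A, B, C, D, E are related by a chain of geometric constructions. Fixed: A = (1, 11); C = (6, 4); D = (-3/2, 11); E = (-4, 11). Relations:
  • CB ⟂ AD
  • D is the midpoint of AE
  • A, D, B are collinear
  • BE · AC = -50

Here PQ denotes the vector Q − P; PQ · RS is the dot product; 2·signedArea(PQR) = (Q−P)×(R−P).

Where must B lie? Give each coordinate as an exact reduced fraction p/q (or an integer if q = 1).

1. B_x = 6  [A, D, B are collinear ∩ CB ⟂ AD]
2. B_y = 11  [A, D, B are collinear ∩ CB ⟂ AD]
   → B = (6, 11)

B = (6, 11)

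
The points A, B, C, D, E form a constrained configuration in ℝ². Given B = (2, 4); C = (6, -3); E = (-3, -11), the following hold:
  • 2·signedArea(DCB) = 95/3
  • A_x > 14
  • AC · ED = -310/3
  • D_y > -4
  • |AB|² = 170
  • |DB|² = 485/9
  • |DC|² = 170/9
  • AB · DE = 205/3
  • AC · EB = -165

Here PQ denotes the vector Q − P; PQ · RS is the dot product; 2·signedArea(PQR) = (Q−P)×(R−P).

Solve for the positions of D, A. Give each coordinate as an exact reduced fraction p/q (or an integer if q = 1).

1. D_x = 5/3  [line -7·x + -4·y + -5/3 = 0 ∩ |DC|² = 170/9]
2. D_y = -10/3  [line -7·x + -4·y + -5/3 = 0 ∩ |DC|² = 170/9]
   → D = (5/3, -10/3)
3. A_x = 15  [AB · DE = 205/3 ∩ AC · EB = -165]
4. A_y = 5  [AB · DE = 205/3 ∩ AC · EB = -165]
   → A = (15, 5)

A = (15, 5)
D = (5/3, -10/3)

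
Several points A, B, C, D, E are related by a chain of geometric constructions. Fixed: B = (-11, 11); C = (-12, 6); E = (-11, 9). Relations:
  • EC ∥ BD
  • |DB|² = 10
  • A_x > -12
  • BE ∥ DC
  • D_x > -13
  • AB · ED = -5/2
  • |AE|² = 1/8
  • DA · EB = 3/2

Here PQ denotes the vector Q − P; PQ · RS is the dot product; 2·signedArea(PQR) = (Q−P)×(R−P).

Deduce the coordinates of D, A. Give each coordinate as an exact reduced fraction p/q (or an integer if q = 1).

1. D_x = -12  [BE ∥ DC ∩ EC ∥ BD]
2. D_y = 8  [BE ∥ DC ∩ EC ∥ BD]
   → D = (-12, 8)
3. A_x = -45/4  [AB · ED = -5/2 ∩ DA · EB = 3/2]
4. A_y = 35/4  [AB · ED = -5/2 ∩ DA · EB = 3/2]
   → A = (-45/4, 35/4)

A = (-45/4, 35/4)
D = (-12, 8)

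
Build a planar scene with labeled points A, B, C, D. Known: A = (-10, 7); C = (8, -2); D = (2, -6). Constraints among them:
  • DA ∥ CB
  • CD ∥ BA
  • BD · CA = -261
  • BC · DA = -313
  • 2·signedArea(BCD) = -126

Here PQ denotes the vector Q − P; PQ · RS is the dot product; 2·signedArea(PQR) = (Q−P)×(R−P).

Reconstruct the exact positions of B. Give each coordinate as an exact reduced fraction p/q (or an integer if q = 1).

B = (-4, 11)

1. B_x = -4  [CD ∥ BA ∩ DA ∥ CB]
2. B_y = 11  [CD ∥ BA ∩ DA ∥ CB]
   → B = (-4, 11)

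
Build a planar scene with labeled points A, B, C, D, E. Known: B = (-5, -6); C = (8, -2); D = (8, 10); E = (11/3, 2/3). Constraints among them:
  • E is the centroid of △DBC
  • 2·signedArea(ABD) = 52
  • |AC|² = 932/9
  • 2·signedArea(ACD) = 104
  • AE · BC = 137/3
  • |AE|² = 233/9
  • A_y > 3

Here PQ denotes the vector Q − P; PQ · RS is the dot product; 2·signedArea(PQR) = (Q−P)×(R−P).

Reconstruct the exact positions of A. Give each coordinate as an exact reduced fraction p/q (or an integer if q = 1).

1. A_x = -2/3  [2·signedArea(ABD) = 52 ∩ AE · BC = 137/3]
2. A_y = 10/3  [2·signedArea(ABD) = 52 ∩ AE · BC = 137/3]
   → A = (-2/3, 10/3)

A = (-2/3, 10/3)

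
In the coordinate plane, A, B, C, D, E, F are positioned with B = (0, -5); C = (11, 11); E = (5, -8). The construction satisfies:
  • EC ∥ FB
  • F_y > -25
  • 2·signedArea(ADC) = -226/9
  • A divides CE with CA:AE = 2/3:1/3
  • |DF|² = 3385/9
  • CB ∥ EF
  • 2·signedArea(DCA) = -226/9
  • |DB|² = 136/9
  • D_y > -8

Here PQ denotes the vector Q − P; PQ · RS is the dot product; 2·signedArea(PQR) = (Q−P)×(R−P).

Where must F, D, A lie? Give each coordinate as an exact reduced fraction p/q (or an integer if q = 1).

1. F_x = -6  [EC ∥ FB ∩ CB ∥ EF]
2. F_y = -24  [EC ∥ FB ∩ CB ∥ EF]
   → F = (-6, -24)
3. A_x = 7  [A divides CE with CA:AE = 2/3:1/3]
4. A_y = -5/3  [A divides CE with CA:AE = 2/3:1/3]
   → A = (7, -5/3)
5. D_x = 10/3  [line 38/3·x + -4·y + -632/9 = 0 ∩ |DF|² = 3385/9]
6. D_y = -7  [line 38/3·x + -4·y + -632/9 = 0 ∩ |DF|² = 3385/9]
   → D = (10/3, -7)

A = (7, -5/3)
D = (10/3, -7)
F = (-6, -24)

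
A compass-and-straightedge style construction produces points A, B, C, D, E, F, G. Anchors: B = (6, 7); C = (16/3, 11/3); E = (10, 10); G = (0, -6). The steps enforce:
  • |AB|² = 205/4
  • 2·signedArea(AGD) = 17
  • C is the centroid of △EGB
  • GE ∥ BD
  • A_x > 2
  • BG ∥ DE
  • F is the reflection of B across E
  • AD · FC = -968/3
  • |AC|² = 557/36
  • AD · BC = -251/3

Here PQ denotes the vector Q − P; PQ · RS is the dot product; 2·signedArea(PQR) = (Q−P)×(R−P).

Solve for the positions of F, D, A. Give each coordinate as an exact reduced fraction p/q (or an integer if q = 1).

1. F_x = 14  [F is the reflection of B across E]
2. F_y = 13  [F is the reflection of B across E]
   → F = (14, 13)
3. D_x = 16  [BG ∥ DE ∩ GE ∥ BD]
4. D_y = 23  [BG ∥ DE ∩ GE ∥ BD]
   → D = (16, 23)
5. A_x = 3  [AD · BC = -251/3 ∩ AD · FC = -968/3]
6. A_y = 1/2  [AD · BC = -251/3 ∩ AD · FC = -968/3]
   → A = (3, 1/2)

A = (3, 1/2)
D = (16, 23)
F = (14, 13)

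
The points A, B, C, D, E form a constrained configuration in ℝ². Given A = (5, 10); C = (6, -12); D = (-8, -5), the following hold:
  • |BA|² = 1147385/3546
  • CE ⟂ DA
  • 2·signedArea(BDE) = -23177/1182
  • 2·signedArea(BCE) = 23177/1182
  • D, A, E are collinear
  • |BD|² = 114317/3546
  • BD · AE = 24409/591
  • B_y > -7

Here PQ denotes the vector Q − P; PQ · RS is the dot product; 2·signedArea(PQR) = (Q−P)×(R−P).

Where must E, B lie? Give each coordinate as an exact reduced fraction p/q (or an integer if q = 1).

B = (-2939/1182, -7513/1182)
E = (-2151/394, -815/394)

1. E_x = -2151/394  [D, A, E are collinear ∩ CE ⟂ DA]
2. E_y = -815/394  [D, A, E are collinear ∩ CE ⟂ DA]
   → E = (-2151/394, -815/394)
3. B_x = -2939/1182  [2·signedArea(BCE) = 23177/1182 ∩ 2·signedArea(BDE) = -23177/1182]
4. B_y = -7513/1182  [2·signedArea(BCE) = 23177/1182 ∩ 2·signedArea(BDE) = -23177/1182]
   → B = (-2939/1182, -7513/1182)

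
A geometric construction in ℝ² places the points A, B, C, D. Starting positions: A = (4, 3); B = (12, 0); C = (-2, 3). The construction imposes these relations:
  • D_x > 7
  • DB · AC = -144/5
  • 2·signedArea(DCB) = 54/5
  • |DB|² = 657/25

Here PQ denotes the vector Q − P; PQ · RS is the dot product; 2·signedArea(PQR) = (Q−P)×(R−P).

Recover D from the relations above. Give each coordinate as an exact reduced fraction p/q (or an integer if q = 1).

1. D_x = 36/5  [DB · AC = -144/5 ∩ 2·signedArea(DCB) = 54/5]
2. D_y = 9/5  [DB · AC = -144/5 ∩ 2·signedArea(DCB) = 54/5]
   → D = (36/5, 9/5)

D = (36/5, 9/5)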